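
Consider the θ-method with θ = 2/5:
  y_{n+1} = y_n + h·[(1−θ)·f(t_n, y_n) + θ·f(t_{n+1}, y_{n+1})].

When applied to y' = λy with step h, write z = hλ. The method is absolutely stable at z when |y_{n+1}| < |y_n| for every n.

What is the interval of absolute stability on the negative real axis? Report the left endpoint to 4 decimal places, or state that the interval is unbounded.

(-10.0000, 0).

Set f=λy, z=hλ:
  y_{n+1} = y_n + z·[3/5·y_n + 2/5·y_{n+1}] ⇒ (1 − 2/5z)y_{n+1} = (1 + 3/5z)y_n
  R(z) = (1 + 3/5z)/(1 − 2/5z).

Solve |R(x)|<1 on ℝ⁻.
x=-1.41: |R|=0.0985
R=−1: 1+3/5x = −1+2/5x ⇒ -1/5x=2 ⇒ x=2/(-1/5)=-10.0000
Confirm numerically:
  x=-8.727: |R|=0.94331 <1
  x=-6.920: |R|=0.83652 <1
  x=-5.944: |R|=0.75983 <1
  x=-10.550: |R|=1.02107 >1
  x=-10.268: |R|=1.01049 >1
  x=-10.081: |R|=1.00322 >1
Stable set (-10.0000, 0).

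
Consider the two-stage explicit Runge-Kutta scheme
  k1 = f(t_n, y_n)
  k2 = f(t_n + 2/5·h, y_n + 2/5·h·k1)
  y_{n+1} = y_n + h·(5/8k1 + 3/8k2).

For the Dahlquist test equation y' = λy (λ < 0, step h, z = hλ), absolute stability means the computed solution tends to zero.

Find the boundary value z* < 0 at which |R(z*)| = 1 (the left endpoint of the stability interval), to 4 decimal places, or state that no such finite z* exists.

With y'=λy (z=hλ):
  k1=λy_n ⇒ h·k1=z·y_n;  k2=λ(1+2/5z)y_n ⇒ h·k2=z(1+2/5z)y_n
  y_{n+1}/y_n = 1 + 5/8z + 3/8z(1+2/5z) = 1 + z + 3/20z²
  R(z) = 1 + z + 3/20z².

Find x<0 with |R(x)|<1.
x=-0.7: |R|=0.3735
R=1: x+3/20x²=0 ⇒ x=−20/3=-6.6667; min R=1−1/(4·3/20)=-0.6667>−1
Confirm numerically:
  x=-5.245: |R|=0.11850 <1
  x=-3.204: |R|=0.66416 <1
  x=-3.203: |R|=0.66412 <1
  x=-7.077: |R|=1.43559 >1
  x=-7.021: |R|=1.37317 >1
  x=-6.954: |R|=1.29972 >1
So |R|<1 on (-6.6667, 0).

left endpoint -6.6667.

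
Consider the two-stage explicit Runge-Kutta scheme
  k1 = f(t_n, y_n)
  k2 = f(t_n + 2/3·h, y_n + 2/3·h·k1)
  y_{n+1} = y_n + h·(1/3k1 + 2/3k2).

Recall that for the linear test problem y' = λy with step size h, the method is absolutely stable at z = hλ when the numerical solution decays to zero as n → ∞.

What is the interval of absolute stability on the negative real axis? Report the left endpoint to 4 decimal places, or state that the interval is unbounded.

Set f=λy, z=hλ:
  k1=λy_n ⇒ h·k1=z·y_n;  k2=λ(1+2/3z)y_n ⇒ h·k2=z(1+2/3z)y_n
  y_{n+1}/y_n = 1 + 1/3z + 2/3z(1+2/3z) = 1 + z + 4/9z²
  Hence R(z) = 1 + z + 4/9z².

Find x<0 with |R(x)|<1.
x=-0.65: |R|=0.5378
R=1: x+4/9x²=0 ⇒ x=−9/4=-2.2500; min R=1−1/(4·4/9)=0.4375>−1
Confirm numerically:
  x=-2.140: |R|=0.89538 <1
  x=-2.029: |R|=0.80071 <1
  x=-1.742: |R|=0.60670 <1
  x=-2.809: |R|=1.69788 >1
  x=-2.550: |R|=1.34000 >1
Interval (-2.2500, 0).

z∈(-2.2500,0).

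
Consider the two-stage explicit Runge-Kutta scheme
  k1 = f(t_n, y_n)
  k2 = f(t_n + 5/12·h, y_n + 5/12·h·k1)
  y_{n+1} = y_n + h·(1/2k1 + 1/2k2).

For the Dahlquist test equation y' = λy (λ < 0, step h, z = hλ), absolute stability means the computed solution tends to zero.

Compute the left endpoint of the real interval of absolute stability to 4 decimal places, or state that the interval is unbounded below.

left endpoint -4.8000.

On y'=λy, z=hλ:
  k1=λy_n ⇒ h·k1=z·y_n;  k2=λ(1+5/12z)y_n ⇒ h·k2=z(1+5/12z)y_n
  y_{n+1}/y_n = 1 + 1/2z + 1/2z(1+5/12z) = 1 + z + 5/24z²
  R(z) = 1 + z + 5/24z².

Boundary: |R(x)|=1, x<0.
x=-1.66: |R|=0.0859
R=1: x+5/24x²=0 ⇒ x=−24/5=-4.8000; min R=1−1/(4·5/24)=-0.2000>−1
Confirm numerically:
  x=-4.554: |R|=0.76661 <1
  x=-3.681: |R|=0.14187 <1
  x=-2.210: |R|=0.19248 <1
  x=-5.122: |R|=1.34360 >1
  x=-5.099: |R|=1.31763 >1
  x=-5.097: |R|=1.31538 >1
Interval (-4.8000, 0).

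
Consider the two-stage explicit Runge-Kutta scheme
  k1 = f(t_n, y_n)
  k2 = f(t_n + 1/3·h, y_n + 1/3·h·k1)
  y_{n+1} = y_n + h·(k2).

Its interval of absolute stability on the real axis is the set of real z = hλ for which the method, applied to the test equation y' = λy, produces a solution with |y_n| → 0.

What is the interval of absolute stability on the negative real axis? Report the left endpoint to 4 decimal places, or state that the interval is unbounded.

(-3.0000, 0).

With y'=λy (z=hλ):
  k1=λy_n ⇒ h·k1=z·y_n;  k2=λ(1+1/3z)y_n ⇒ h·k2=z(1+1/3z)y_n
  y_{n+1}/y_n = 1 + z(1+1/3z) = 1 + z + 1/3z²
  ⇒ R(z) = 1 + z + 1/3z².

Find x<0 with |R(x)|<1.
x=-0.81: |R|=0.4087
R=1: x+1/3x²=0 ⇒ x=−3=-3.0000; min R=1−1/(4·1/3)=0.2500>−1
Confirm numerically:
  x=-2.130: |R|=0.38230 <1
  x=-1.680: |R|=0.26080 <1
  x=-1.659: |R|=0.25843 <1
  x=-3.599: |R|=1.71860 >1
  x=-3.344: |R|=1.38345 >1
So |R|<1 on (-3.0000, 0).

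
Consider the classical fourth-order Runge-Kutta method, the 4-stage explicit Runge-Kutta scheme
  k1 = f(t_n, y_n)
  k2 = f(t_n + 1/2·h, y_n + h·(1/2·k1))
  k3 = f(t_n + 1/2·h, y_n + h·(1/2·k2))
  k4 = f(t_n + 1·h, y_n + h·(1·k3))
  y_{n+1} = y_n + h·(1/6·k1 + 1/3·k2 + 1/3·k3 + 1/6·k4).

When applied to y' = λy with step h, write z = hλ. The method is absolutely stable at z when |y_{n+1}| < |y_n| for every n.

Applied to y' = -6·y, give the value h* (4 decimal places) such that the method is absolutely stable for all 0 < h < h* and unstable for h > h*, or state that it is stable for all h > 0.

With y'=λy (z=hλ):
  order 4, 4-stage ⇒ R(z)=1+z+z^2/2+z^3/6+z^4/24
  (e.g. R(-0.77)=0.46501, |R|=0.46501)

Need |R(x)|<1, x<0.
x=-0.77: |R|=0.4650
|R(-2.55)|=0.6995 |R(-2.26)|=0.4569 |R(-2.2)|=0.4214
Bisect:
  x_lo=-3.5575 |R|=2.9401  x_hi=-0.2930 |R|=0.7461
  mid=-1.92522 |R|=0.31114 →hi
  mid=-2.74134 |R|=0.93573 →hi
  mid=-3.14940 |R|=1.70284 →lo
  mid=-2.94537 |R|=1.26942 →lo
  mid=-2.84336 |R|=1.09113 →lo
  mid=-2.79235 |R|=1.01069 →lo
  mid=-2.76685 |R|=0.97254 →hi
  mid=-2.77960 |R|=0.99145 →hi
  mid=-2.78597 |R|=1.00103 →lo
  ...
  [-2.78538,-2.78518] ⇒ x*=-2.7853
Stable set (-2.7853, 0).

(-2.7853,0); λ=-6 ⇒ h* = 0.4642.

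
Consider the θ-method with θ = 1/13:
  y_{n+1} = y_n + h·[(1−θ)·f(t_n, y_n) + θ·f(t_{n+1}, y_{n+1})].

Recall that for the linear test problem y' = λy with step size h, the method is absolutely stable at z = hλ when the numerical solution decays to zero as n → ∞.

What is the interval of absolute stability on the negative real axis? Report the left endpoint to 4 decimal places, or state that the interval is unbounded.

z∈(-2.3636,0).

With y'=λy (z=hλ):
  y_{n+1} = y_n + z·[12/13·y_n + 1/13·y_{n+1}] ⇒ (1 − 1/13z)y_{n+1} = (1 + 12/13z)y_n
  R(z) = (1 + 12/13z)/(1 − 1/13z).

Need |R(x)|<1, x<0.
x=-0.74: |R|=0.2999
R=−1: 1+12/13x = −1+1/13x ⇒ -11/13x=2 ⇒ x=2/(-11/13)=-2.3636
Confirm numerically:
  x=-2.230: |R|=0.90348 <1
  x=-1.425: |R|=0.28423 <1
  x=-1.394: |R|=0.25900 <1
  x=-2.716: |R|=1.24663 >1
  x=-2.449: |R|=1.06078 >1
Stable set (-2.3636, 0).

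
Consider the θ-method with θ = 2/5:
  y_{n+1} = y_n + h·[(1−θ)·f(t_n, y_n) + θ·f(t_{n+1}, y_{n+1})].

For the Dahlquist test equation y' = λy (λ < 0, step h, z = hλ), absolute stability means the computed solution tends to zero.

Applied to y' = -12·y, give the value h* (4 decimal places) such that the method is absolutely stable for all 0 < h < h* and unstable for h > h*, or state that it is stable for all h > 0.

(-10.0000,0); λ=-12 ⇒ h* = (10)/12 = 0.8333.

On y'=λy, z=hλ:
  y_{n+1} = y_n + z·[3/5·y_n + 2/5·y_{n+1}] ⇒ (1 − 2/5z)y_{n+1} = (1 + 3/5z)y_n
  so R(z) = (1 + 3/5z)/(1 − 2/5z).

Need |R(x)|<1, x<0.
x=-1.24: |R|=0.1711
R=−1: 1+3/5x = −1+2/5x ⇒ -1/5x=2 ⇒ x=2/(-1/5)=-10.0000
Confirm numerically:
  x=-9.269: |R|=0.96894 <1
  x=-7.757: |R|=0.89066 <1
  x=-6.439: |R|=0.80082 <1
  x=-4.166: |R|=0.56241 <1
  x=-10.183: |R|=1.00721 >1
  x=-10.182: |R|=1.00718 >1
  x=-10.136: |R|=1.00538 >1
Stable set (-10.0000, 0).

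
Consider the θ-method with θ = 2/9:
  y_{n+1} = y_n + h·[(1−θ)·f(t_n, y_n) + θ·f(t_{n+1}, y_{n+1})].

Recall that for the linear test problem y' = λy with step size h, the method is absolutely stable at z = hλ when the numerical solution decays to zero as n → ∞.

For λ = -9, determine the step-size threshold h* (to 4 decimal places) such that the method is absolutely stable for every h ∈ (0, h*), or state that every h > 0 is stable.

Test eqn y'=λy, z=hλ:
  y_{n+1} = y_n + z·[7/9·y_n + 2/9·y_{n+1}] ⇒ (1 − 2/9z)y_{n+1} = (1 + 7/9z)y_n
  ⇒ R(z) = (1 + 7/9z)/(1 − 2/9z).

Need |R(x)|<1, x<0.
x=-1.09: |R|=0.1225
R=−1: 1+7/9x = −1+2/9x ⇒ -5/9x=2 ⇒ x=2/(-5/9)=-3.6000
Confirm numerically:
  x=-3.306: |R|=0.90584 <1
  x=-1.797: |R|=0.28418 <1
  x=-1.541: |R|=0.14791 <1
  x=-1.491: |R|=0.11993 <1
  x=-3.673: |R|=1.02233 >1
  x=-3.653: |R|=1.01625 >1
  x=-3.629: |R|=1.00892 >1
So |R|<1 on (-3.6000, 0).

(-3.6000,0); λ=-9 ⇒ h* = (18/5)/9 = 0.4000.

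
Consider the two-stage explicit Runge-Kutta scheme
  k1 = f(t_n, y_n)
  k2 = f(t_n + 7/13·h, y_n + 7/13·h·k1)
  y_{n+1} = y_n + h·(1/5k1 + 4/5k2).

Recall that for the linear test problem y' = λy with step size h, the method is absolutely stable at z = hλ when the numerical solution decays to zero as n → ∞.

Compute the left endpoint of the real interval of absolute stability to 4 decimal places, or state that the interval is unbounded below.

z* = -2.3214.

On y'=λy, z=hλ:
  k1=λy_n ⇒ h·k1=z·y_n;  k2=λ(1+7/13z)y_n ⇒ h·k2=z(1+7/13z)y_n
  y_{n+1}/y_n = 1 + 1/5z + 4/5z(1+7/13z) = 1 + z + 28/65z²
  Hence R(z) = 1 + z + 28/65z².

Need |R(x)|<1, x<0.
x=-0.52: |R|=0.5965
R=1: x+28/65x²=0 ⇒ x=−65/28=-2.3214; min R=1−1/(4·28/65)=0.4196>−1
Confirm numerically:
  x=-2.038: |R|=0.75118 <1
  x=-1.738: |R|=0.56320 <1
  x=-0.974: |R|=0.43466 <1
  x=-2.819: |R|=1.60422 >1
  x=-2.671: |R|=1.40221 >1
  x=-2.449: |R|=1.13458 >1
Stable set (-2.3214, 0).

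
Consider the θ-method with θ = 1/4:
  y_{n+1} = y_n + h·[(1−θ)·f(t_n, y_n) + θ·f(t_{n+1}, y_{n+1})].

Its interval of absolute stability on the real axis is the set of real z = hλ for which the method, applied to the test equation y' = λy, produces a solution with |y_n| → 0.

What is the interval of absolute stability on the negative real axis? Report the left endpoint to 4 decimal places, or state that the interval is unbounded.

(-4.0000, 0).

On y'=λy, z=hλ:
  y_{n+1} = y_n + z·[3/4·y_n + 1/4·y_{n+1}] ⇒ (1 − 1/4z)y_{n+1} = (1 + 3/4z)y_n
  R(z) = (1 + 3/4z)/(1 − 1/4z).

Need |R(x)|<1, x<0.
x=-0.34: |R|=0.6866
R=−1: 1+3/4x = −1+1/4x ⇒ -1/2x=2 ⇒ x=2/(-1/2)=-4.0000
Confirm numerically:
  x=-3.408: |R|=0.84017 <1
  x=-2.114: |R|=0.38306 <1
  x=-1.668: |R|=0.17713 <1
  x=-4.349: |R|=1.08360 >1
  x=-4.153: |R|=1.03753 >1
Stable set (-4.0000, 0).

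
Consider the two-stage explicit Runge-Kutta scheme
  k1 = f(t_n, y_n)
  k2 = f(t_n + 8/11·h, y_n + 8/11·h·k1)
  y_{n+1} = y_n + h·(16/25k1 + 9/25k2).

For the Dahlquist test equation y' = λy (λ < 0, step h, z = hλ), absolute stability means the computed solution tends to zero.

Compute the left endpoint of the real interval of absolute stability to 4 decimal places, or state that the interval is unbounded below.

z* = -3.8194.

Test eqn y'=λy, z=hλ:
  k1=λy_n ⇒ h·k1=z·y_n;  k2=λ(1+8/11z)y_n ⇒ h·k2=z(1+8/11z)y_n
  y_{n+1}/y_n = 1 + 16/25z + 9/25z(1+8/11z) = 1 + z + 72/275z²
  ⇒ R(z) = 1 + z + 72/275z².

Find x<0 with |R(x)|<1.
x=-0.78: |R|=0.3793
R=1: x+72/275x²=0 ⇒ x=−275/72=-3.8194; min R=1−1/(4·72/275)=0.0451>−1
Confirm numerically:
  x=-3.320: |R|=0.56586 <1
  x=-3.018: |R|=0.36672 <1
  x=-2.963: |R|=0.33560 <1
  x=-1.596: |R|=0.07091 <1
  x=-4.350: |R|=1.60425 >1
  x=-4.166: |R|=1.37800 >1
  x=-4.080: |R|=1.27833 >1
So |R|<1 on (-3.8194, 0).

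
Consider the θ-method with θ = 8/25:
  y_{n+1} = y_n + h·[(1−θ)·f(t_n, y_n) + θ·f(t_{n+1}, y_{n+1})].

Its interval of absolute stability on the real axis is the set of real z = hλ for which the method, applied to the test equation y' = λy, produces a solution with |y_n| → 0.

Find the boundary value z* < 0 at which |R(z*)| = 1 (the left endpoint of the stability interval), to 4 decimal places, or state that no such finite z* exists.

left endpoint -5.5556.

With y'=λy (z=hλ):
  y_{n+1} = y_n + z·[17/25·y_n + 8/25·y_{n+1}] ⇒ (1 − 8/25z)y_{n+1} = (1 + 17/25z)y_n
  Hence R(z) = (1 + 17/25z)/(1 − 8/25z).

Boundary: |R(x)|=1, x<0.
x=-0.34: |R|=0.6934
R=−1: 1+17/25x = −1+8/25x ⇒ -9/25x=2 ⇒ x=2/(-9/25)=-5.5556
Confirm numerically:
  x=-5.525: |R|=0.99603 <1
  x=-5.018: |R|=0.92573 <1
  x=-2.489: |R|=0.38549 <1
  x=-5.970: |R|=1.05126 >1
  x=-5.678: |R|=1.01565 >1
Stable set (-5.5556, 0).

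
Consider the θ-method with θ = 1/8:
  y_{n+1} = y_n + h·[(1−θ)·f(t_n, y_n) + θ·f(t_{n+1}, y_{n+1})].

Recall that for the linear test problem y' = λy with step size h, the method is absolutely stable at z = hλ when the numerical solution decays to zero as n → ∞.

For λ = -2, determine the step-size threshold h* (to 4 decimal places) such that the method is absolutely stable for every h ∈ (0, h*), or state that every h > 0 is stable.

Set f=λy, z=hλ:
  y_{n+1} = y_n + z·[7/8·y_n + 1/8·y_{n+1}] ⇒ (1 − 1/8z)y_{n+1} = (1 + 7/8z)y_n
  so R(z) = (1 + 7/8z)/(1 − 1/8z).

Need |R(x)|<1, x<0.
x=-1.48: |R|=0.2489
R=−1: 1+7/8x = −1+1/8x ⇒ -3/4x=2 ⇒ x=2/(-3/4)=-2.6667
Confirm numerically:
  x=-2.623: |R|=0.97534 <1
  x=-2.079: |R|=0.65016 <1
  x=-2.019: |R|=0.61214 <1
  x=-1.403: |R|=0.19366 <1
  x=-3.107: |R|=1.23787 >1
  x=-3.039: |R|=1.20237 >1
  x=-2.923: |R|=1.14080 >1
Interval (-2.6667, 0).

(-2.6667,0); λ=-2 ⇒ h* = (8/3)/2 = 1.3333.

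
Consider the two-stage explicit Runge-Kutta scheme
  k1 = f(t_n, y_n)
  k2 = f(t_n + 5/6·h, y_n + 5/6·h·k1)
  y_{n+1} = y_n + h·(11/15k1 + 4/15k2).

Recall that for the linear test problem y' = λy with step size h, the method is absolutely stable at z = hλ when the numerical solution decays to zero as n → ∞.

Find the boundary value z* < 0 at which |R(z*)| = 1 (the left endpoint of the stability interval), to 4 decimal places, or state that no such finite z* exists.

z* = -4.5000.

On y'=λy, z=hλ:
  k1=λy_n ⇒ h·k1=z·y_n;  k2=λ(1+5/6z)y_n ⇒ h·k2=z(1+5/6z)y_n
  y_{n+1}/y_n = 1 + 11/15z + 4/15z(1+5/6z) = 1 + z + 2/9z²
  R(z) = 1 + z + 2/9z².

Need |R(x)|<1, x<0.
x=-1.29: |R|=0.0798
R=1: x+2/9x²=0 ⇒ x=−9/2=-4.5000; min R=1−1/(4·2/9)=-0.1250>−1
Confirm numerically:
  x=-3.820: |R|=0.42276 <1
  x=-3.539: |R|=0.24423 <1
  x=-3.477: |R|=0.20956 <1
  x=-3.446: |R|=0.19287 <1
  x=-5.035: |R|=1.59861 >1
  x=-4.630: |R|=1.13376 >1
  x=-4.598: |R|=1.10013 >1
So |R|<1 on (-4.5000, 0).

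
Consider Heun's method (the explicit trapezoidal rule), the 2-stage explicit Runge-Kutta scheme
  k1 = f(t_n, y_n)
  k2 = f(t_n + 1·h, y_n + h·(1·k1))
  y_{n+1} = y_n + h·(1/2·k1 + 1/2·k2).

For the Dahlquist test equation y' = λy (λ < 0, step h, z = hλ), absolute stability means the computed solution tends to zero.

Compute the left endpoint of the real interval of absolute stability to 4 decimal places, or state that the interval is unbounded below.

left endpoint -2.0000.

With y'=λy (z=hλ):
  order 2, 2-stage ⇒ R(z)=1+z+z^2/2
  (e.g. R(-0.61)=0.57605, |R|=0.57605)

Boundary: |R(x)|=1, x<0.
x=-0.61: |R|=0.5760
|R(-2.11)|=1.1160 |R(-1.4)|=0.5800 |R(-0.83)|=0.5145
Bisect:
  x_lo=-2.6509 |R|=1.8628  x_hi=-0.2964 |R|=0.7475
  mid=-1.47366 |R|=0.61218 →hi
  mid=-2.06229 |R|=1.06423 →lo
  mid=-1.76797 |R|=0.79489 →hi
  mid=-1.91513 |R|=0.91873 →hi
  mid=-1.98871 |R|=0.98877 →hi
  mid=-2.02550 |R|=1.02582 →lo
  mid=-2.00710 |R|=1.00713 →lo
  mid=-1.99791 |R|=0.99791 →hi
  mid=-2.00250 |R|=1.00251 →lo
  mid=-2.00020 |R|=1.00020 →lo
  ...
  [-2.00006,-1.99992] ⇒ x*=-2.0000
Interval (-2.0000, 0).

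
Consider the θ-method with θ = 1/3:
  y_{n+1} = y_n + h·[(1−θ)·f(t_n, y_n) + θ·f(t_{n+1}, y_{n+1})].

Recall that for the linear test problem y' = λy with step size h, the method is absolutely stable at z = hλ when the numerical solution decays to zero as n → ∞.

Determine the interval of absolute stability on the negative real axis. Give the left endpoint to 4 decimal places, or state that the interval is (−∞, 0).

On y'=λy, z=hλ:
  y_{n+1} = y_n + z·[2/3·y_n + 1/3·y_{n+1}] ⇒ (1 − 1/3z)y_{n+1} = (1 + 2/3z)y_n
  Hence R(z) = (1 + 2/3z)/(1 − 1/3z).

Find x<0 with |R(x)|<1.
x=-1.47: |R|=0.0134
R=−1: 1+2/3x = −1+1/3x ⇒ -1/3x=2 ⇒ x=2/(-1/3)=-6.0000
Confirm numerically:
  x=-5.535: |R|=0.94552 <1
  x=-3.900: |R|=0.69565 <1
  x=-3.444: |R|=0.60335 <1
  x=-6.576: |R|=1.06015 >1
  x=-6.297: |R|=1.03195 >1
Interval (-6.0000, 0).

z∈(-6.0000,0).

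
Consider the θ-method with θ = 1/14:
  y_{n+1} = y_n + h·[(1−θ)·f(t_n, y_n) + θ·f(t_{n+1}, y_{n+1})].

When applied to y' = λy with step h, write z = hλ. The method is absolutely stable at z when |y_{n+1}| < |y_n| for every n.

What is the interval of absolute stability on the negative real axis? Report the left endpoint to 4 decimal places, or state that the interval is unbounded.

Set f=λy, z=hλ:
  y_{n+1} = y_n + z·[13/14·y_n + 1/14·y_{n+1}] ⇒ (1 − 1/14z)y_{n+1} = (1 + 13/14z)y_n
  R(z) = (1 + 13/14z)/(1 − 1/14z).

Boundary: |R(x)|=1, x<0.
x=-0.31: |R|=0.6967
R=−1: 1+13/14x = −1+1/14x ⇒ -6/7x=2 ⇒ x=2/(-6/7)=-2.3333
Confirm numerically:
  x=-1.642: |R|=0.46963 <1
  x=-1.429: |R|=0.29665 <1
  x=-1.423: |R|=0.29171 <1
  x=-2.798: |R|=1.33194 >1
  x=-2.705: |R|=1.26699 >1
Interval (-2.3333, 0).

(-2.3333, 0).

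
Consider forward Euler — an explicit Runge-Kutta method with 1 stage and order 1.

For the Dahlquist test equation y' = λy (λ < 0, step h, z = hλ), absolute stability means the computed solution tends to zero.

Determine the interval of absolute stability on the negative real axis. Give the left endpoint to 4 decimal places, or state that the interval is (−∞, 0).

Set f=λy, z=hλ:
  order 1, 1-stage ⇒ R(z)=1+z
  (e.g. R(-0.42)=0.58000, |R|=0.58000)

Find x<0 with |R(x)|<1.
x=-0.42: |R|=0.5800
|R(-2.36)|=1.3600 |R(-1.83)|=0.8300 |R(-0.72)|=0.2800
Bisect:
  x_lo=-2.5269 |R|=1.5269  x_hi=-0.0518 |R|=0.9482
  mid=-1.28935 |R|=0.28935 →hi
  mid=-1.90811 |R|=0.90811 →hi
  mid=-2.21749 |R|=1.21749 →lo
  mid=-2.06280 |R|=1.06280 →lo
  mid=-1.98545 |R|=0.98545 →hi
  mid=-2.02413 |R|=1.02413 →lo
  mid=-2.00479 |R|=1.00479 →lo
  ...
  [-2.00011,-1.99996] ⇒ x*=-2.0000
Stable set (-2.0000, 0).

(-2.0000, 0).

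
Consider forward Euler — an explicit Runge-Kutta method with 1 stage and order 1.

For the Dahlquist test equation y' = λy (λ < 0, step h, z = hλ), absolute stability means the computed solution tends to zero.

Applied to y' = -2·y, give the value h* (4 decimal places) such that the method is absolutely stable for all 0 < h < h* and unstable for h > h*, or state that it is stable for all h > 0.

Test eqn y'=λy, z=hλ:
  order 1, 1-stage ⇒ R(z)=1+z
  (e.g. R(-0.99)=0.01000, |R|=0.01000)

Solve |R(x)|<1 on ℝ⁻.
x=-0.99: |R|=0.0100
|R(-1.99)|=0.9900 |R(-1.81)|=0.8100 |R(-0.97)|=0.0300
Bisect:
  x_lo=-2.5445 |R|=1.5445  x_hi=-0.2858 |R|=0.7142
  mid=-1.41515 |R|=0.41515 →hi
  mid=-1.97983 |R|=0.97983 →hi
  mid=-2.26217 |R|=1.26217 →lo
  mid=-2.12100 |R|=1.12100 →lo
  mid=-2.05042 |R|=1.05042 →lo
  mid=-2.01513 |R|=1.01513 →lo
  mid=-1.99748 |R|=0.99748 →hi
  mid=-2.00630 |R|=1.00630 →lo
  ...
  [-2.00010,-1.99996] ⇒ x*=-2.0000
So |R|<1 on (-2.0000, 0).

(-2.0000,0); λ=-2 ⇒ h* = 1.0000.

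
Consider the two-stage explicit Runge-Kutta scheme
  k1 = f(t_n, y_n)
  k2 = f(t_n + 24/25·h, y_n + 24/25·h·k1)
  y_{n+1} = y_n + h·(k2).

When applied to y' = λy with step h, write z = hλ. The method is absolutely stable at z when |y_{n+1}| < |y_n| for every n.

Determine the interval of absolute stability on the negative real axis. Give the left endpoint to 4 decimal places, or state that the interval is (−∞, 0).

z∈(-1.0417,0).

Test eqn y'=λy, z=hλ:
  k1=λy_n ⇒ h·k1=z·y_n;  k2=λ(1+24/25z)y_n ⇒ h·k2=z(1+24/25z)y_n
  y_{n+1}/y_n = 1 + z(1+24/25z) = 1 + z + 24/25z²
  ⇒ R(z) = 1 + z + 24/25z².

Solve |R(x)|<1 on ℝ⁻.
x=-0.88: |R|=0.8634
R=1: x+24/25x²=0 ⇒ x=−25/24=-1.0417; min R=1−1/(4·24/25)=0.7396>−1
Confirm numerically:
  x=-0.920: |R|=0.89254 <1
  x=-0.710: |R|=0.77394 <1
  x=-0.589: |R|=0.74404 <1
  x=-1.445: |R|=1.55950 >1
  x=-1.429: |R|=1.53136 >1
Interval (-1.0417, 0).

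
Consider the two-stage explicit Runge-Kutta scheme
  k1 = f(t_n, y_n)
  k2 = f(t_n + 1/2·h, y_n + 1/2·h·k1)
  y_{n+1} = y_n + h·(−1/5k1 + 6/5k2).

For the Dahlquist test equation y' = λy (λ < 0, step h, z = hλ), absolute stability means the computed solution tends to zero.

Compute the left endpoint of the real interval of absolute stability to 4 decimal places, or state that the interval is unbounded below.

left endpoint -1.6667.

Test eqn y'=λy, z=hλ:
  k1=λy_n ⇒ h·k1=z·y_n;  k2=λ(1+1/2z)y_n ⇒ h·k2=z(1+1/2z)y_n
  y_{n+1}/y_n = 1 − 1/5z + 6/5z(1+1/2z) = 1 + z + 3/5z²
  ⇒ R(z) = 1 + z + 3/5z².

Boundary: |R(x)|=1, x<0.
x=-0.61: |R|=0.6133
R=1: x+3/5x²=0 ⇒ x=−5/3=-1.6667; min R=1−1/(4·3/5)=0.5833>−1
Confirm numerically:
  x=-1.442: |R|=0.80562 <1
  x=-1.372: |R|=0.75743 <1
  x=-1.189: |R|=0.65923 <1
  x=-2.061: |R|=1.48763 >1
  x=-1.753: |R|=1.09081 >1
  x=-1.699: |R|=1.03296 >1
Stable set (-1.6667, 0).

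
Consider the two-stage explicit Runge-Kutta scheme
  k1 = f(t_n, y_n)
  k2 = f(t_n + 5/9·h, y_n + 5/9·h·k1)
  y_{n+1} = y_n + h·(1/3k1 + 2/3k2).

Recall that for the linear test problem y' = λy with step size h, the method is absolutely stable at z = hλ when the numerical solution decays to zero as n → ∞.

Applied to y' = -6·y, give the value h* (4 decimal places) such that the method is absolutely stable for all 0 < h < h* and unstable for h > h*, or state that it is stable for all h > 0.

Set f=λy, z=hλ:
  k1=λy_n ⇒ h·k1=z·y_n;  k2=λ(1+5/9z)y_n ⇒ h·k2=z(1+5/9z)y_n
  y_{n+1}/y_n = 1 + 1/3z + 2/3z(1+5/9z) = 1 + z + 10/27z²
  R(z) = 1 + z + 10/27z².

Find x<0 with |R(x)|<1.
x=-0.94: |R|=0.3873
R=1: x+10/27x²=0 ⇒ x=−27/10=-2.7000; min R=1−1/(4·10/27)=0.3250>−1
Confirm numerically:
  x=-2.509: |R|=0.82251 <1
  x=-2.363: |R|=0.70506 <1
  x=-2.272: |R|=0.63985 <1
  x=-3.055: |R|=1.40168 >1
  x=-2.955: |R|=1.27908 >1
  x=-2.936: |R|=1.25663 >1
Stable set (-2.7000, 0).

(-2.7000,0); λ=-6 ⇒ h* = (27/10)/6 = 0.4500.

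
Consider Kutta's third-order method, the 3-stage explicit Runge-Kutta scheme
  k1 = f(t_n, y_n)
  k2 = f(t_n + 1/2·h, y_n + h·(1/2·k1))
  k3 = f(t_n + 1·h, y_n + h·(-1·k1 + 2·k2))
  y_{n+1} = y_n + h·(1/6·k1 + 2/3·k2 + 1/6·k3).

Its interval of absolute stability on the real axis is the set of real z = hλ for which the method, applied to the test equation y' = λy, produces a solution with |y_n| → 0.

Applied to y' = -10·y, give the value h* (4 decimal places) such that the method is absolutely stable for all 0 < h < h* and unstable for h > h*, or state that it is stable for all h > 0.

Test eqn y'=λy, z=hλ:
  order 3, 3-stage ⇒ R(z)=1+z+z^2/2+z^3/6
  (e.g. R(-0.77)=0.45036, |R|=0.45036)

Need |R(x)|<1, x<0.
x=-0.77: |R|=0.4504
|R(-2.14)|=0.4836 |R(-1.44)|=0.0991 |R(-0.75)|=0.4609
Bisect:
  x_lo=-3.0468 |R|=2.1192  x_hi=-0.0972 |R|=0.9074
  mid=-1.57200 |R|=0.01614 →hi
  mid=-2.30939 |R|=0.69552 →hi
  mid=-2.67809 |R|=1.29329 →lo
  mid=-2.49374 |R|=0.96902 →hi
  mid=-2.58592 |R|=1.12442 →lo
  mid=-2.53983 |R|=1.04509 →lo
  mid=-2.51678 |R|=1.00665 →lo
  mid=-2.50526 |R|=0.98774 →hi
  mid=-2.51102 |R|=0.99717 →hi
  mid=-2.51390 |R|=1.00191 →lo
  ...
  [-2.51282,-2.51264] ⇒ x*=-2.5127
Interval (-2.5127, 0).

(-2.5127,0); λ=-10 ⇒ h* = 0.2513.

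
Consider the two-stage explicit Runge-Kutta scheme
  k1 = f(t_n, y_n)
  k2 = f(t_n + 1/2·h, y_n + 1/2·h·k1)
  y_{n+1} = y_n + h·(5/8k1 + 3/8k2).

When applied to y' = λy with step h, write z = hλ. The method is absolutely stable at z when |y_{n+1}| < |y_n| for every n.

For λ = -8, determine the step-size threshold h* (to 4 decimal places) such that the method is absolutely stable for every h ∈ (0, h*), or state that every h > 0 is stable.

(-5.3333,0); λ=-8 ⇒ h* = (16/3)/8 = 0.6667.

Test eqn y'=λy, z=hλ:
  k1=λy_n ⇒ h·k1=z·y_n;  k2=λ(1+1/2z)y_n ⇒ h·k2=z(1+1/2z)y_n
  y_{n+1}/y_n = 1 + 5/8z + 3/8z(1+1/2z) = 1 + z + 3/16z²
  so R(z) = 1 + z + 3/16z².

Boundary: |R(x)|=1, x<0.
x=-1.4: |R|=0.0325
R=1: x+3/16x²=0 ⇒ x=−16/3=-5.3333; min R=1−1/(4·3/16)=-0.3333>−1
Confirm numerically:
  x=-5.013: |R|=0.69891 <1
  x=-4.418: |R|=0.24176 <1
  x=-2.867: |R|=0.32581 <1
  x=-2.471: |R|=0.32615 <1
  x=-5.716: |R|=1.41012 >1
  x=-5.626: |R|=1.30873 >1
So |R|<1 on (-5.3333, 0).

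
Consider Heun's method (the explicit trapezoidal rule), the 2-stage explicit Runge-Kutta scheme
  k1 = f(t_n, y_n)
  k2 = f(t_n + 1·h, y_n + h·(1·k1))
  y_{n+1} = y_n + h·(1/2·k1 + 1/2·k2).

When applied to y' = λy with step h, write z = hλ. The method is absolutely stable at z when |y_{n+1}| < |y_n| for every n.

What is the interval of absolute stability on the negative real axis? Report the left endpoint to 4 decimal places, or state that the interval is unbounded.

Test eqn y'=λy, z=hλ:
  order 2, 2-stage ⇒ R(z)=1+z+z^2/2
  (e.g. R(-1.46)=0.60580, |R|=0.60580)

Find x<0 with |R(x)|<1.
x=-1.46: |R|=0.6058
|R(-1.63)|=0.6985 |R(-1.03)|=0.5005 |R(-0.89)|=0.5061
Bisect:
  x_lo=-2.7168 |R|=1.9738  x_hi=-0.3538 |R|=0.7088
  mid=-1.53531 |R|=0.64328 →hi
  mid=-2.12608 |R|=1.13403 →lo
  mid=-1.83070 |R|=0.84503 →hi
  mid=-1.97839 |R|=0.97862 →hi
  mid=-2.05223 |R|=1.05360 →lo
  mid=-2.01531 |R|=1.01543 →lo
  mid=-1.99685 |R|=0.99685 →hi
  mid=-2.00608 |R|=1.00610 →lo
  ...
  [-2.00002,-1.99988] ⇒ x*=-2.0000
So |R|<1 on (-2.0000, 0).

(-2.0000, 0).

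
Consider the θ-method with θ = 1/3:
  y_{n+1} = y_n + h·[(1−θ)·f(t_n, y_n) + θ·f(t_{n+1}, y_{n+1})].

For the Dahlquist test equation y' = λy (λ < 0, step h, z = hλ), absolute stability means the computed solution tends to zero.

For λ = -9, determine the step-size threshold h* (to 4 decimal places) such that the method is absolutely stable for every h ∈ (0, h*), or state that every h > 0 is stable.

Test eqn y'=λy, z=hλ:
  y_{n+1} = y_n + z·[2/3·y_n + 1/3·y_{n+1}] ⇒ (1 − 1/3z)y_{n+1} = (1 + 2/3z)y_n
  Hence R(z) = (1 + 2/3z)/(1 − 1/3z).

Solve |R(x)|<1 on ℝ⁻.
x=-0.95: |R|=0.2785
R=−1: 1+2/3x = −1+1/3x ⇒ -1/3x=2 ⇒ x=2/(-1/3)=-6.0000
Confirm numerically:
  x=-5.828: |R|=0.98052 <1
  x=-5.613: |R|=0.95507 <1
  x=-4.549: |R|=0.80779 <1
  x=-2.444: |R|=0.34680 <1
  x=-6.552: |R|=1.05779 >1
  x=-6.490: |R|=1.05163 >1
So |R|<1 on (-6.0000, 0).

(-6.0000,0); λ=-9 ⇒ h* = (6)/9 = 0.6667.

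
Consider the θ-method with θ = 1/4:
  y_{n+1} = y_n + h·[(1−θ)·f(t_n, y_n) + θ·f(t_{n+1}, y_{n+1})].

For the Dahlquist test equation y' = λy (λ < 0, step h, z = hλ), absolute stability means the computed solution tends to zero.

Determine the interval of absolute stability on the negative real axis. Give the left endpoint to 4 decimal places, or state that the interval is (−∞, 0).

(-4.0000, 0).

On y'=λy, z=hλ:
  y_{n+1} = y_n + z·[3/4·y_n + 1/4·y_{n+1}] ⇒ (1 − 1/4z)y_{n+1} = (1 + 3/4z)y_n
  Hence R(z) = (1 + 3/4z)/(1 − 1/4z).

Find x<0 with |R(x)|<1.
x=-1.04: |R|=0.1746
R=−1: 1+3/4x = −1+1/4x ⇒ -1/2x=2 ⇒ x=2/(-1/2)=-4.0000
Confirm numerically:
  x=-3.189: |R|=0.77438 <1
  x=-2.538: |R|=0.55277 <1
  x=-2.533: |R|=0.55090 <1
  x=-4.436: |R|=1.10337 >1
  x=-4.146: |R|=1.03585 >1
Interval (-4.0000, 0).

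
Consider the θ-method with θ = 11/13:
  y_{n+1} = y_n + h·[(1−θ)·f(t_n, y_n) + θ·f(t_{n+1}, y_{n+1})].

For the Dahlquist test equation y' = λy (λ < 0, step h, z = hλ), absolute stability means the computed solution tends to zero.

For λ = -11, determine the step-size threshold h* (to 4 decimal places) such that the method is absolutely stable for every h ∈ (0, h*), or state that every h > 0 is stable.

With y'=λy (z=hλ):
  y_{n+1} = y_n + z·[2/13·y_n + 11/13·y_{n+1}] ⇒ (1 − 11/13z)y_{n+1} = (1 + 2/13z)y_n
  Hence R(z) = (1 + 2/13z)/(1 − 11/13z).

Need |R(x)|<1, x<0.
x=-1.4: |R|=0.3592
x=-2: |R|=0.2571
x=-10: |R|=0.0569
x=-100: |R|=0.1680
θ=11/13≥1/2 ⇒ |1+2/13x|<|1−11/13x| ∀x<0 ⇒ unbounded interval.

unbounded; (−∞, 0). Any h>0 works for λ=-11.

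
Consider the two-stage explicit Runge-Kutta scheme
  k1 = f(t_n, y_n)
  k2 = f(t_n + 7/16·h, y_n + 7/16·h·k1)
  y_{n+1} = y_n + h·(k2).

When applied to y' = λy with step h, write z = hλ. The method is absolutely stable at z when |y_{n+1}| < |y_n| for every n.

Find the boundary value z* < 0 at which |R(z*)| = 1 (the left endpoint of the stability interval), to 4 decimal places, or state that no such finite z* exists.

left endpoint -2.2857.

Test eqn y'=λy, z=hλ:
  k1=λy_n ⇒ h·k1=z·y_n;  k2=λ(1+7/16z)y_n ⇒ h·k2=z(1+7/16z)y_n
  y_{n+1}/y_n = 1 + z(1+7/16z) = 1 + z + 7/16z²
  R(z) = 1 + z + 7/16z².

Solve |R(x)|<1 on ℝ⁻.
x=-1.03: |R|=0.4341
R=1: x+7/16x²=0 ⇒ x=−16/7=-2.2857; min R=1−1/(4·7/16)=0.4286>−1
Confirm numerically:
  x=-2.190: |R|=0.90829 <1
  x=-2.189: |R|=0.90738 <1
  x=-2.147: |R|=0.86970 <1
  x=-1.470: |R|=0.47539 <1
  x=-2.754: |R|=1.56423 >1
  x=-2.658: |R|=1.43292 >1
  x=-2.425: |R|=1.14777 >1
Stable set (-2.2857, 0).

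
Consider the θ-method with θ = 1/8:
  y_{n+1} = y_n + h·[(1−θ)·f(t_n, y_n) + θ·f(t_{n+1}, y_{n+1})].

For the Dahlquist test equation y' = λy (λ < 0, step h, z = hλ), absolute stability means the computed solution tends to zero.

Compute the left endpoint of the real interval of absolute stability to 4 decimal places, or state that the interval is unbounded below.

left endpoint -2.6667.

Test eqn y'=λy, z=hλ:
  y_{n+1} = y_n + z·[7/8·y_n + 1/8·y_{n+1}] ⇒ (1 − 1/8z)y_{n+1} = (1 + 7/8z)y_n
  Hence R(z) = (1 + 7/8z)/(1 − 1/8z).

Need |R(x)|<1, x<0.
x=-1.66: |R|=0.3747
R=−1: 1+7/8x = −1+1/8x ⇒ -3/4x=2 ⇒ x=2/(-3/4)=-2.6667
Confirm numerically:
  x=-1.738: |R|=0.42781 <1
  x=-1.346: |R|=0.15215 <1
  x=-1.120: |R|=0.01754 <1
  x=-2.975: |R|=1.16856 >1
  x=-2.870: |R|=1.11224 >1
  x=-2.844: |R|=1.09812 >1
Stable set (-2.6667, 0).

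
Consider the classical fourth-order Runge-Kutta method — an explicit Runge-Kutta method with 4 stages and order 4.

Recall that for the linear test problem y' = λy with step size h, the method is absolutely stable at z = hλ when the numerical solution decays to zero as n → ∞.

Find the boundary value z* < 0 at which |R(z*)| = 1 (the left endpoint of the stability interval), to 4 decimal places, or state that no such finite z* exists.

Test eqn y'=λy, z=hλ:
  order 4, 4-stage ⇒ R(z)=1+z+z^2/2+z^3/6+z^4/24
  (e.g. R(-1.44)=0.27830, |R|=0.27830)

Boundary: |R(x)|=1, x<0.
x=-1.44: |R|=0.2783
|R(-1.68)|=0.2728 |R(-1.52)|=0.2723 |R(-0.93)|=0.3996
Bisect:
  x_lo=-3.2716 |R|=2.0173  x_hi=-0.1260 |R|=0.8816
  mid=-1.69882 |R|=0.27408 →hi
  mid=-2.48521 |R|=0.63414 →hi
  mid=-2.87841 |R|=1.14971 →lo
  mid=-2.68181 |R|=0.85487 →hi
  mid=-2.78011 |R|=0.99222 →hi
  mid=-2.82926 |R|=1.06834 →lo
  mid=-2.80469 |R|=1.02964 →lo
  mid=-2.79240 |R|=1.01077 →lo
  mid=-2.78626 |R|=1.00145 →lo
  ...
  [-2.78530,-2.78510] ⇒ x*=-2.7853
Interval (-2.7853, 0).

z* = -2.7853.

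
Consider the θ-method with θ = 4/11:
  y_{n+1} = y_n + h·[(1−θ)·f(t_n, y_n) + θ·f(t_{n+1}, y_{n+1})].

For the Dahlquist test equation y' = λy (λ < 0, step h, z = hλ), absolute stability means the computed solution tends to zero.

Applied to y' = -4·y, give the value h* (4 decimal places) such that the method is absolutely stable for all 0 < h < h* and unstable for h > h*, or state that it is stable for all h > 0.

Test eqn y'=λy, z=hλ:
  y_{n+1} = y_n + z·[7/11·y_n + 4/11·y_{n+1}] ⇒ (1 − 4/11z)y_{n+1} = (1 + 7/11z)y_n
  R(z) = (1 + 7/11z)/(1 − 4/11z).

Find x<0 with |R(x)|<1.
x=-0.97: |R|=0.2829
R=−1: 1+7/11x = −1+4/11x ⇒ -3/11x=2 ⇒ x=2/(-3/11)=-7.3333
Confirm numerically:
  x=-6.798: |R|=0.95795 <1
  x=-3.936: |R|=0.61891 <1
  x=-3.017: |R|=0.43866 <1
  x=-3.016: |R|=0.43843 <1
  x=-7.635: |R|=1.02179 >1
  x=-7.446: |R|=1.00829 >1
Stable set (-7.3333, 0).

(-7.3333,0); λ=-4 ⇒ h* = (22/3)/4 = 1.8333.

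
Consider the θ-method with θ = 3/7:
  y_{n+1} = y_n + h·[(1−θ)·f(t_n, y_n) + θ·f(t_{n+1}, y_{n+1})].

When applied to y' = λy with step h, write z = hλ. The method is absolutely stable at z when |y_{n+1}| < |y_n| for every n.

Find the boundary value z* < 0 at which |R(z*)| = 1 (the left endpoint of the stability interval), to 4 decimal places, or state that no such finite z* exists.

On y'=λy, z=hλ:
  y_{n+1} = y_n + z·[4/7·y_n + 3/7·y_{n+1}] ⇒ (1 − 3/7z)y_{n+1} = (1 + 4/7z)y_n
  so R(z) = (1 + 4/7z)/(1 − 3/7z).

Solve |R(x)|<1 on ℝ⁻.
x=-0.52: |R|=0.5748
R=−1: 1+4/7x = −1+3/7x ⇒ -1/7x=2 ⇒ x=2/(-1/7)=-14.0000
Confirm numerically:
  x=-11.578: |R|=0.94197 <1
  x=-11.393: |R|=0.93669 <1
  x=-10.632: |R|=0.91341 <1
  x=-14.342: |R|=1.00684 >1
  x=-14.235: |R|=1.00473 >1
  x=-14.121: |R|=1.00245 >1
Stable set (-14.0000, 0).

left endpoint -14.0000.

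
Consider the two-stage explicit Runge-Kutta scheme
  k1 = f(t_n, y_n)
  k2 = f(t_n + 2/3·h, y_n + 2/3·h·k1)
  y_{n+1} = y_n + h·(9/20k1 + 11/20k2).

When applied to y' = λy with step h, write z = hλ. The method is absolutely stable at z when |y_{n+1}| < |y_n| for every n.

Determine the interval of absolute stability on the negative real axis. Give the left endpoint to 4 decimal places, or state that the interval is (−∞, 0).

With y'=λy (z=hλ):
  k1=λy_n ⇒ h·k1=z·y_n;  k2=λ(1+2/3z)y_n ⇒ h·k2=z(1+2/3z)y_n
  y_{n+1}/y_n = 1 + 9/20z + 11/20z(1+2/3z) = 1 + z + 11/30z²
  R(z) = 1 + z + 11/30z².

Need |R(x)|<1, x<0.
x=-1.04: |R|=0.3566
R=1: x+11/30x²=0 ⇒ x=−30/11=-2.7273; min R=1−1/(4·11/30)=0.3182>−1
Confirm numerically:
  x=-2.525: |R|=0.81273 <1
  x=-1.982: |R|=0.45839 <1
  x=-1.961: |R|=0.44902 <1
  x=-3.196: |R|=1.54929 >1
  x=-3.066: |R|=1.38080 >1
  x=-3.060: |R|=1.37332 >1
Interval (-2.7273, 0).

(-2.7273, 0).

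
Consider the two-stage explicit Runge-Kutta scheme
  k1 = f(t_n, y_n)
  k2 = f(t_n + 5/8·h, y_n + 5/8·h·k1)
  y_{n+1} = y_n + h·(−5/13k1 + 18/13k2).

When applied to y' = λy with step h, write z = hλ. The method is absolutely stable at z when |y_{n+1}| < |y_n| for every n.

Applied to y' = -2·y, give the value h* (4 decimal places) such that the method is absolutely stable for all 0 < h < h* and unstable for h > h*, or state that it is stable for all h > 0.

Set f=λy, z=hλ:
  k1=λy_n ⇒ h·k1=z·y_n;  k2=λ(1+5/8z)y_n ⇒ h·k2=z(1+5/8z)y_n
  y_{n+1}/y_n = 1 − 5/13z + 18/13z(1+5/8z) = 1 + z + 45/52z²
  Hence R(z) = 1 + z + 45/52z².

Find x<0 with |R(x)|<1.
x=-0.75: |R|=0.7368
R=1: x+45/52x²=0 ⇒ x=−52/45=-1.1556; min R=1−1/(4·45/52)=0.7111>−1
Confirm numerically:
  x=-0.879: |R|=0.78963 <1
  x=-0.569: |R|=0.71118 <1
  x=-0.539: |R|=0.71241 <1
  x=-1.496: |R|=1.44074 >1
  x=-1.282: |R|=1.14028 >1
Stable set (-1.1556, 0).

(-1.1556,0); λ=-2 ⇒ h* = (52/45)/2 = 0.5778.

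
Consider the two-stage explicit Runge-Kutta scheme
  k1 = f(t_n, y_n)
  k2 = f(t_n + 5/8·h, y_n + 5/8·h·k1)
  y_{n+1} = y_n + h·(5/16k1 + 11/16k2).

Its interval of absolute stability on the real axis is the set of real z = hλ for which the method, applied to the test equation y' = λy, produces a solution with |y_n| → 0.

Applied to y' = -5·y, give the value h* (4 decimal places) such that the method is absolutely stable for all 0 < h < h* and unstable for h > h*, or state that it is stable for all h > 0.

(-2.3273,0); λ=-5 ⇒ h* = (128/55)/5 = 0.4655.

With y'=λy (z=hλ):
  k1=λy_n ⇒ h·k1=z·y_n;  k2=λ(1+5/8z)y_n ⇒ h·k2=z(1+5/8z)y_n
  y_{n+1}/y_n = 1 + 5/16z + 11/16z(1+5/8z) = 1 + z + 55/128z²
  ⇒ R(z) = 1 + z + 55/128z².

Solve |R(x)|<1 on ℝ⁻.
x=-1.39: |R|=0.4402
R=1: x+55/128x²=0 ⇒ x=−128/55=-2.3273; min R=1−1/(4·55/128)=0.4182>−1
Confirm numerically:
  x=-1.454: |R|=0.45441 <1
  x=-1.362: |R|=0.43509 <1
  x=-1.154: |R|=0.41822 <1
  x=-1.135: |R|=0.41853 <1
  x=-2.524: |R|=1.21336 >1
  x=-2.516: |R|=1.20403 >1
  x=-2.513: |R|=1.20055 >1
Stable set (-2.3273, 0).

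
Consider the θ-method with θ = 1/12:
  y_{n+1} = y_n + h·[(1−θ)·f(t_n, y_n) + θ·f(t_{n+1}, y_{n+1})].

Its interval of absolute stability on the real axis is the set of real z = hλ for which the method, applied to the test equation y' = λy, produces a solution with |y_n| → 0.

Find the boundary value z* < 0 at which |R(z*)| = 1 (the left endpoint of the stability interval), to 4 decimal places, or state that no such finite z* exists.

Test eqn y'=λy, z=hλ:
  y_{n+1} = y_n + z·[11/12·y_n + 1/12·y_{n+1}] ⇒ (1 − 1/12z)y_{n+1} = (1 + 11/12z)y_n
  so R(z) = (1 + 11/12z)/(1 − 1/12z).

Solve |R(x)|<1 on ℝ⁻.
x=-1.39: |R|=0.2457
R=−1: 1+11/12x = −1+1/12x ⇒ -5/6x=2 ⇒ x=2/(-5/6)=-2.4000
Confirm numerically:
  x=-2.242: |R|=0.88906 <1
  x=-1.941: |R|=0.67076 <1
  x=-1.583: |R|=0.39851 <1
  x=-1.101: |R|=0.00847 <1
  x=-2.988: |R|=1.39231 >1
  x=-2.601: |R|=1.13766 >1
So |R|<1 on (-2.4000, 0).

left endpoint -2.4000.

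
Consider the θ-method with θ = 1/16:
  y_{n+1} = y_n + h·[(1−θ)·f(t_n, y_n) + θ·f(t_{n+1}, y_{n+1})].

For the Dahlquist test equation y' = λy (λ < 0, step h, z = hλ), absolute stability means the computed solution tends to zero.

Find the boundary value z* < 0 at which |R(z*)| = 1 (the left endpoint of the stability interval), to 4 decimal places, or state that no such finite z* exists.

With y'=λy (z=hλ):
  y_{n+1} = y_n + z·[15/16·y_n + 1/16·y_{n+1}] ⇒ (1 − 1/16z)y_{n+1} = (1 + 15/16z)y_n
  Hence R(z) = (1 + 15/16z)/(1 − 1/16z).

Solve |R(x)|<1 on ℝ⁻.
x=-0.95: |R|=0.1032
R=−1: 1+15/16x = −1+1/16x ⇒ -7/8x=2 ⇒ x=2/(-7/8)=-2.2857
Confirm numerically:
  x=-2.095: |R|=0.85245 <1
  x=-1.845: |R|=0.65424 <1
  x=-1.116: |R|=0.04323 <1
  x=-0.946: |R|=0.10681 <1
  x=-2.778: |R|=1.36703 >1
  x=-2.714: |R|=1.32040 >1
  x=-2.359: |R|=1.05589 >1
Interval (-2.2857, 0).

z* = -2.2857.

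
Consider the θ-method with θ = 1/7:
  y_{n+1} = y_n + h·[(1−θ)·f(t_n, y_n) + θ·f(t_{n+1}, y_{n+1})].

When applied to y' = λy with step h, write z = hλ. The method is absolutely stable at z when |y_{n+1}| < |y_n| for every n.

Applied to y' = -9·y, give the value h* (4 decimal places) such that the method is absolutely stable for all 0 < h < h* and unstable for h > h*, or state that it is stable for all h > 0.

(-2.8000,0); λ=-9 ⇒ h* = (14/5)/9 = 0.3111.

With y'=λy (z=hλ):
  y_{n+1} = y_n + z·[6/7·y_n + 1/7·y_{n+1}] ⇒ (1 − 1/7z)y_{n+1} = (1 + 6/7z)y_n
  Hence R(z) = (1 + 6/7z)/(1 − 1/7z).

Solve |R(x)|<1 on ℝ⁻.
x=-0.68: |R|=0.3802
R=−1: 1+6/7x = −1+1/7x ⇒ -5/7x=2 ⇒ x=2/(-5/7)=-2.8000
Confirm numerically:
  x=-2.778: |R|=0.98875 <1
  x=-2.678: |R|=0.93697 <1
  x=-2.618: |R|=0.90539 <1
  x=-1.717: |R|=0.37880 <1
  x=-3.241: |R|=1.21531 >1
  x=-2.892: |R|=1.04650 >1
Stable set (-2.8000, 0).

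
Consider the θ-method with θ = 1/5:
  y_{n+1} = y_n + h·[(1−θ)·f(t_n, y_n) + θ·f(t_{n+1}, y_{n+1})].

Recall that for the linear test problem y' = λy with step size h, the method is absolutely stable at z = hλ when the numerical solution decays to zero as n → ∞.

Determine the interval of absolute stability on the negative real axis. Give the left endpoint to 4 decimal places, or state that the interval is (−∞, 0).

Set f=λy, z=hλ:
  y_{n+1} = y_n + z·[4/5·y_n + 1/5·y_{n+1}] ⇒ (1 − 1/5z)y_{n+1} = (1 + 4/5z)y_n
  so R(z) = (1 + 4/5z)/(1 − 1/5z).

Solve |R(x)|<1 on ℝ⁻.
x=-1.42: |R|=0.1059
R=−1: 1+4/5x = −1+1/5x ⇒ -3/5x=2 ⇒ x=2/(-3/5)=-3.3333
Confirm numerically:
  x=-3.140: |R|=0.92875 <1
  x=-2.433: |R|=0.63662 <1
  x=-1.659: |R|=0.24568 <1
  x=-3.531: |R|=1.06951 >1
  x=-3.415: |R|=1.02911 >1
So |R|<1 on (-3.3333, 0).

(-3.3333, 0).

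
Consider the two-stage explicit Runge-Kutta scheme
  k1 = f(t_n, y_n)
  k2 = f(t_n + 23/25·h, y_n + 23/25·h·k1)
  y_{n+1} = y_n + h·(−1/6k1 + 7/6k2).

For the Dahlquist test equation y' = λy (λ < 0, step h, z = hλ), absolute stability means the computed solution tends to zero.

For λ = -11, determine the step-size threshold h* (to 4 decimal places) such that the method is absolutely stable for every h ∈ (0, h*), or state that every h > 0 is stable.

With y'=λy (z=hλ):
  k1=λy_n ⇒ h·k1=z·y_n;  k2=λ(1+23/25z)y_n ⇒ h·k2=z(1+23/25z)y_n
  y_{n+1}/y_n = 1 − 1/6z + 7/6z(1+23/25z) = 1 + z + 161/150z²
  R(z) = 1 + z + 161/150z².

Find x<0 with |R(x)|<1.
x=-0.58: |R|=0.7811
R=1: x+161/150x²=0 ⇒ x=−150/161=-0.9317; min R=1−1/(4·161/150)=0.7671>−1
Confirm numerically:
  x=-0.779: |R|=0.87234 <1
  x=-0.645: |R|=0.80153 <1
  x=-0.374: |R|=0.77613 <1
  x=-1.527: |R|=1.97572 >1
  x=-1.376: |R|=1.65622 >1
So |R|<1 on (-0.9317, 0).

(-0.9317,0); λ=-11 ⇒ h* = (150/161)/11 = 0.0847.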